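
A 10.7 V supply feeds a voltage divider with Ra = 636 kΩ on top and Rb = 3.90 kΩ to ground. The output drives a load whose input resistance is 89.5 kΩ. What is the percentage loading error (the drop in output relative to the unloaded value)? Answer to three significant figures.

4.15 %

The divider's output (Thévenin) resistance is Ra‖Rb = 3.876 kΩ.
Fractional drop under load = R_th/(R_th + R_L) = 3.876 / (3.876 + 89.5) = 0.04151.
So the output falls by 4.15 %.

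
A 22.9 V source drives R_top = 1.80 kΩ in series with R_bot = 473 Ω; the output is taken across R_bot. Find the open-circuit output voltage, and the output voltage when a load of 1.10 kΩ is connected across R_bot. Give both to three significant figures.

Unloaded: 4.77 V; loaded: 3.55 V

Open-circuit: V = 22.9 × 473/(1800 + 473) = 4.77 V.
With the load, R_bot becomes R_bot‖R_L = 330.8 Ω, so V = 22.9 × 330.8/2131 = 3.55 V.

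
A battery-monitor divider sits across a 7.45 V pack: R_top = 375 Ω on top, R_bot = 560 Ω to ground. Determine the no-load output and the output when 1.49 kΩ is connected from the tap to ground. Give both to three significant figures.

Unloaded: 4.46 V; loaded: 3.88 V

Open-circuit: V = 7.45 × 560/(375 + 560) = 4.46 V.
With the load, R_bot becomes R_bot‖R_L = 407.0 Ω, so V = 7.45 × 407.0/782.0 = 3.88 V.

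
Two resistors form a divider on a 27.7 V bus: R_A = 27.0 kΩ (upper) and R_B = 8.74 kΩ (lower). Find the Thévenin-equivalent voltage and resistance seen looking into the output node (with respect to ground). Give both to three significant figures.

V_th is the open-circuit tap voltage: 27.7 × 8.74/(27.0 + 8.74) = 6.77 V.
With the supply zeroed, R_A and R_B appear in parallel from the tap: R_th = R_A‖R_B = (27.0 × 8.74)/35.74 = 6.60 kΩ.

V_th = 6.77 V, R_th = 6.60 kΩ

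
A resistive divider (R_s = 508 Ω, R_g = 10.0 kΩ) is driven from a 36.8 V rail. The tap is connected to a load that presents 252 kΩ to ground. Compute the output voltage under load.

The load sits in parallel with R_g: R_g‖R_L = (10000 × 252000) / (10000 + 252000) = 9618 Ω.
V_out = 36.8 × 9618 / (508 + 9618) = 36.8 × 9618/10130 = 35.0 V.

V_out ≈ 35.0 V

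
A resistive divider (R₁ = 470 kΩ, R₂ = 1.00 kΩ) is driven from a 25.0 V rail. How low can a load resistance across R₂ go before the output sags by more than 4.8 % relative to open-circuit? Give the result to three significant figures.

Output resistance R_th = R₁‖R₂ = (470000 × 1000)/471000 = 997.9 Ω.
The fractional drop is R_th/(R_th + R_L); requiring this ≤ 0.0480 gives R_L ≥ R_th(1/0.0480 − 1) = 997.9 × 19.83 = 19.8 kΩ.

R_L(min) ≈ 19.8 kΩ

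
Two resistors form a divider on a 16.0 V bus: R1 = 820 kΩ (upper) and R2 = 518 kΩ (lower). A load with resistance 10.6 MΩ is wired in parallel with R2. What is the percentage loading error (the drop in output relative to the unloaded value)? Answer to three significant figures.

The divider's output (Thévenin) resistance is R1‖R2 = 317.5 kΩ.
Fractional drop under load = R_th/(R_th + R_L) = 317.5 / (317.5 + 10600) = 0.02908.
So the output falls by 2.91 %.

2.91 %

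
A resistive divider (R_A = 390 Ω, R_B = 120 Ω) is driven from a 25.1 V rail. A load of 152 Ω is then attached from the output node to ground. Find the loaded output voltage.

V_out ≈ 3.68 V

The load sits in parallel with R_B: R_B‖R_L = (120 × 152) / (120 + 152) = 67.06 Ω.
V_out = 25.1 × 67.06 / (390 + 67.06) = 25.1 × 67.06/457.1 = 3.68 V.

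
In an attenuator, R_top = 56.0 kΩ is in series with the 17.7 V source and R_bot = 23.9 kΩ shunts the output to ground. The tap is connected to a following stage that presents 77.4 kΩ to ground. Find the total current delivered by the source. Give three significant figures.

I ≈ 0.238 mA

R_bot‖R_L = 18.26 kΩ, so the source sees R_top + R_bot‖R_L = 74.26 kΩ.
I = 17.7 V / 74.26 kΩ = 0.238 mA.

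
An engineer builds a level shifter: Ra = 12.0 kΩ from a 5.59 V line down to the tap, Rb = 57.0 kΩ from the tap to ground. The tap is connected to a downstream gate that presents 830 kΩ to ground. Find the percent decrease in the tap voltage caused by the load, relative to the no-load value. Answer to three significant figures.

1.18 %

The divider's output (Thévenin) resistance is Ra‖Rb = 9.913 kΩ.
Fractional drop under load = R_th/(R_th + R_L) = 9.913 / (9.913 + 830) = 0.01180.
So the output falls by 1.18 %.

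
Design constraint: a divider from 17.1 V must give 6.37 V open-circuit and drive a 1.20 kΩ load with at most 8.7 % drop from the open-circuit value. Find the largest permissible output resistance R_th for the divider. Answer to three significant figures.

R_th ≤ 114 Ω

Loading drop = R_th/(R_th + R_L) ≤ 0.0870, so R_th ≤ R_L · ε/(1−ε) = 1.20 kΩ × 0.0870/0.9130 = 114 Ω.
(Any R1, R2 with R2/(R1+R2) = 0.373 and R1‖R2 ≤ 114 Ω will meet the spec.)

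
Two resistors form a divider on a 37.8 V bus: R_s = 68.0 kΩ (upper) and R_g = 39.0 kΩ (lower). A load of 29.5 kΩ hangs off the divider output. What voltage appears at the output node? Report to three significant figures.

V_out ≈ 7.49 V

The load sits in parallel with R_g: R_g‖R_L = (39.0 × 29.5) / (39.0 + 29.5) = 16.80 kΩ.
V_out = 37.8 × 16.80 / (68.0 + 16.80) = 37.8 × 16.80/84.80 = 7.49 V.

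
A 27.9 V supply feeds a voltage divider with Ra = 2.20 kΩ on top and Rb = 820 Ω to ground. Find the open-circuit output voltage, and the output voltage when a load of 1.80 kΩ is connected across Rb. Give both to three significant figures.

Open-circuit: V = 27.9 × 820/(2200 + 820) = 7.58 V.
With the load, Rb becomes Rb‖R_L = 563.4 Ω, so V = 27.9 × 563.4/2763 = 5.69 V.

Unloaded: 7.58 V; loaded: 5.69 V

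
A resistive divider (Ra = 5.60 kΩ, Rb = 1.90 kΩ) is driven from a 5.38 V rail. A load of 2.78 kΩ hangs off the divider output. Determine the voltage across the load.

V_out ≈ 0.902 V

The load sits in parallel with Rb: Rb‖R_L = (1.90 × 2.78) / (1.90 + 2.78) = 1.129 kΩ.
V_out = 5.38 × 1.129 / (5.60 + 1.129) = 5.38 × 1.129/6.729 = 0.902 V.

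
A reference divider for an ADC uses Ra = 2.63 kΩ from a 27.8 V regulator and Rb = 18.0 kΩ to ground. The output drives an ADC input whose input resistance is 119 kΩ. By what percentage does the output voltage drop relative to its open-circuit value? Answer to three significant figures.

1.89 %

The divider's output (Thévenin) resistance is Ra‖Rb = 2.295 kΩ.
Fractional drop under load = R_th/(R_th + R_L) = 2.295 / (2.295 + 119) = 0.01892.
So the output falls by 1.89 %.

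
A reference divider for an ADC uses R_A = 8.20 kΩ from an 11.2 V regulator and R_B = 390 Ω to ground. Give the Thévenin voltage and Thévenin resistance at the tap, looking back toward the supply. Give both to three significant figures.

V_th is the open-circuit tap voltage: 11.2 × 390/(8200 + 390) = 0.508 V.
With the supply zeroed, R_A and R_B appear in parallel from the tap: R_th = R_A‖R_B = (8200 × 390)/8590 = 372 Ω.

V_th = 0.508 V, R_th = 372 Ω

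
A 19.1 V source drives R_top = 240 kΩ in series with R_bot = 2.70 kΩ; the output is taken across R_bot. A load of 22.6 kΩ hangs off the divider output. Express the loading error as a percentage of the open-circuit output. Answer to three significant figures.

10.6 %

The divider's output (Thévenin) resistance is R_top‖R_bot = 2.670 kΩ.
Fractional drop under load = R_th/(R_th + R_L) = 2.670 / (2.670 + 22.6) = 0.1057.
So the output falls by 10.6 %.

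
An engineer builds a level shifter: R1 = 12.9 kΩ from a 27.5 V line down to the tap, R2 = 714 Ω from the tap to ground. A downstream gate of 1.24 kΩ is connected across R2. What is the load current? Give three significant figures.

I_L ≈ 0.753 mA

R2‖R_L = 453.1 Ω; V_out = 27.5 × 453.1/13350 = 0.9331 V.
I_L = V_out / R_L = 0.9331 / 1.24 kΩ = 0.753 mA.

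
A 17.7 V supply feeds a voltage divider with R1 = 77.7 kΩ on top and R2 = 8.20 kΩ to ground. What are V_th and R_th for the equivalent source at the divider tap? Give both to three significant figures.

V_th = 1.69 V, R_th = 7.42 kΩ

V_th is the open-circuit tap voltage: 17.7 × 8.20/(77.7 + 8.20) = 1.69 V.
With the supply zeroed, R1 and R2 appear in parallel from the tap: R_th = R1‖R2 = (77.7 × 8.20)/85.90 = 7.42 kΩ.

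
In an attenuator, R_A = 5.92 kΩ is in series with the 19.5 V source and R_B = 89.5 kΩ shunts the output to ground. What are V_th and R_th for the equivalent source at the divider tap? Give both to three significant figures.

V_th = 18.3 V, R_th = 5.55 kΩ

V_th is the open-circuit tap voltage: 19.5 × 89.5/(5.92 + 89.5) = 18.3 V.
With the supply zeroed, R_A and R_B appear in parallel from the tap: R_th = R_A‖R_B = (5.92 × 89.5)/95.42 = 5.55 kΩ.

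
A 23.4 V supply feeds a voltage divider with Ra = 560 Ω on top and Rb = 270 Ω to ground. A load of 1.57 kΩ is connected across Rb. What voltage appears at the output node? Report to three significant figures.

The load sits in parallel with Rb: Rb‖R_L = (270 × 1570) / (270 + 1570) = 230.4 Ω.
V_out = 23.4 × 230.4 / (560 + 230.4) = 23.4 × 230.4/790.4 = 6.82 V.

V_out ≈ 6.82 V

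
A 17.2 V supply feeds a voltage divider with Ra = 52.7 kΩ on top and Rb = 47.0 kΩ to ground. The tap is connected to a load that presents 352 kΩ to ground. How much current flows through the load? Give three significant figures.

I_L ≈ 0.0215 mA

Rb‖R_L = 41.46 kΩ; V_out = 17.2 × 41.46/94.16 = 7.574 V.
I_L = V_out / R_L = 7.574 / 352 kΩ = 0.0215 mA.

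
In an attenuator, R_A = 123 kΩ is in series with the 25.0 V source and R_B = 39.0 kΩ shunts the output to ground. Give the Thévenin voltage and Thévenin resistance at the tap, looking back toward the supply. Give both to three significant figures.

V_th is the open-circuit tap voltage: 25.0 × 39.0/(123 + 39.0) = 6.02 V.
With the supply zeroed, R_A and R_B appear in parallel from the tap: R_th = R_A‖R_B = (123 × 39.0)/162.0 = 29.6 kΩ.

V_th = 6.02 V, R_th = 29.6 kΩ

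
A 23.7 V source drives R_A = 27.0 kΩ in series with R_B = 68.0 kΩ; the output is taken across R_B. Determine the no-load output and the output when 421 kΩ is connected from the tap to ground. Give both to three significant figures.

Unloaded: 17.0 V; loaded: 16.2 V

Open-circuit: V = 23.7 × 68.0/(27.0 + 68.0) = 17.0 V.
With the load, R_B becomes R_B‖R_L = 58.54 kΩ, so V = 23.7 × 58.54/85.54 = 16.2 V.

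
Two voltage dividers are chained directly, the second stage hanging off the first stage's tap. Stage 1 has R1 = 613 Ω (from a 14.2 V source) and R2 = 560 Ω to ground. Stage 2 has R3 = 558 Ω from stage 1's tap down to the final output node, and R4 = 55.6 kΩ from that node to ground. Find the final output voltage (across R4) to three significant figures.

Stage 2 presents R3+R4 = 56160 Ω as a load on stage 1's tap.
Stage 1's lower leg becomes R2‖(R3+R4) = 554.5 Ω, so V_mid = 14.2 × 554.5/1167 = 6.744 V.
Stage 2 is itself unloaded: V_out = V_mid × R4/(R3+R4) = 6.744 × 55600/56160 = 6.68 V.

V_out ≈ 6.68 V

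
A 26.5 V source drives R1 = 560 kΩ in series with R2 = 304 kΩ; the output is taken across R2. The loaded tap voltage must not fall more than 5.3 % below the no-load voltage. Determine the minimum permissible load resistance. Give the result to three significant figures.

R_L(min) ≈ 3.52 MΩ

Output resistance R_th = R1‖R2 = (560 × 304)/864.0 = 197.0 kΩ.
The fractional drop is R_th/(R_th + R_L); requiring this ≤ 0.0530 gives R_L ≥ R_th(1/0.0530 − 1) = 197.0 × 17.87 = 3.52 MΩ.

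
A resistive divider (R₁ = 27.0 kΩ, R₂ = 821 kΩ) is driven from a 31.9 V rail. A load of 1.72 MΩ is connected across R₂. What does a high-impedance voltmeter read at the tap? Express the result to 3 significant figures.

The load sits in parallel with R₂: R₂‖R_L = (821 × 1720) / (821 + 1720) = 555.7 kΩ.
V_out = 31.9 × 555.7 / (27.0 + 555.7) = 31.9 × 555.7/582.7 = 30.4 V.
(Unloaded it would have been 30.9 V.)

V_out ≈ 30.4 V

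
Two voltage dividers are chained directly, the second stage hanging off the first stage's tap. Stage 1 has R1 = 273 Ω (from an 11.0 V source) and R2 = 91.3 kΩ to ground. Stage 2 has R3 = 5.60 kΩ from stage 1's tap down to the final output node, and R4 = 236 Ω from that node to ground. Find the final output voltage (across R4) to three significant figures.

V_out ≈ 0.424 V

Stage 2 presents R3+R4 = 5836 Ω as a load on stage 1's tap.
Stage 1's lower leg becomes R2‖(R3+R4) = 5485 Ω, so V_mid = 11.0 × 5485/5758 = 10.48 V.
Stage 2 is itself unloaded: V_out = V_mid × R4/(R3+R4) = 10.48 × 236/5836 = 0.424 V.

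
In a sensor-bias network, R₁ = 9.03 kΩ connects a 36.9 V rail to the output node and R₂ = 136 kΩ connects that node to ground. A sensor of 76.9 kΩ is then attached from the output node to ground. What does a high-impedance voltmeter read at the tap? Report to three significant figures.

V_out ≈ 31.2 V

The load sits in parallel with R₂: R₂‖R_L = (136 × 76.9) / (136 + 76.9) = 49.12 kΩ.
V_out = 36.9 × 49.12 / (9.03 + 49.12) = 36.9 × 49.12/58.15 = 31.2 V.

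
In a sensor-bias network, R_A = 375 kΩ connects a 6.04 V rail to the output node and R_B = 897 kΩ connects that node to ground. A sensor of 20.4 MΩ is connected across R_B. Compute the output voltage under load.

V_out ≈ 4.20 V

The load sits in parallel with R_B: R_B‖R_L = (897 × 20400) / (897 + 20400) = 859.2 kΩ.
V_out = 6.04 × 859.2 / (375 + 859.2) = 6.04 × 859.2/1234 = 4.20 V.
(Unloaded it would have been 4.26 V.)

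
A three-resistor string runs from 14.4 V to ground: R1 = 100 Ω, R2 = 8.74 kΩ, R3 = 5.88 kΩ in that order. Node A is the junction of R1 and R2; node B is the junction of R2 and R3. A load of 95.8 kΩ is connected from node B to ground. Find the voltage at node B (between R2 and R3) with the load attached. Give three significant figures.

V ≈ 5.55 V

At node B, R3 is in parallel with the load: R3‖R_L = 5540 Ω.
Below node A the resistance is R2 + (R3‖R_L) = 14280 Ω, so V_A = 14.4 × 14280/14380 = 14.30 V.
Then V_B = V_A × (R3‖R_L)/(R2 + R3‖R_L) = 14.30 × 5540/14280 = 5.55 V.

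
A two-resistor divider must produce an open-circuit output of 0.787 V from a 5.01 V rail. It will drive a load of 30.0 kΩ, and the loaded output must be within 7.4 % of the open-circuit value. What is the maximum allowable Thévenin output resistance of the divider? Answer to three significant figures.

R_th ≤ 2.40 kΩ

Loading drop = R_th/(R_th + R_L) ≤ 0.0740, so R_th ≤ R_L · ε/(1−ε) = 30.0 kΩ × 0.0740/0.9260 = 2.40 kΩ.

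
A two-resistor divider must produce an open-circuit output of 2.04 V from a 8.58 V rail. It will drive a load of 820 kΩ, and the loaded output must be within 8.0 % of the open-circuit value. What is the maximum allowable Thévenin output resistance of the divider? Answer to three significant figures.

R_th ≤ 71.3 kΩ

Loading drop = R_th/(R_th + R_L) ≤ 0.0800, so R_th ≤ R_L · ε/(1−ε) = 820 kΩ × 0.0800/0.9200 = 71.3 kΩ.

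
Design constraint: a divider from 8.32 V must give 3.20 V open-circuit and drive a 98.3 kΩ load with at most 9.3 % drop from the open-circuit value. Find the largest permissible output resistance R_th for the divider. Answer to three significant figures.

Loading drop = R_th/(R_th + R_L) ≤ 0.0930, so R_th ≤ R_L · ε/(1−ε) = 98.3 kΩ × 0.0930/0.9070 = 10.1 kΩ.

R_th ≤ 10.1 kΩ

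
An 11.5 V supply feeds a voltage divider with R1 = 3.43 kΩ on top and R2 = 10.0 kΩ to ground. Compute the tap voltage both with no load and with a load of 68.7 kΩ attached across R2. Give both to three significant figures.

Open-circuit: V = 11.5 × 10.0/(3.43 + 10.0) = 8.56 V.
With the load, R2 becomes R2‖R_L = 8.729 kΩ, so V = 11.5 × 8.729/12.16 = 8.26 V.

Unloaded: 8.56 V; loaded: 8.26 V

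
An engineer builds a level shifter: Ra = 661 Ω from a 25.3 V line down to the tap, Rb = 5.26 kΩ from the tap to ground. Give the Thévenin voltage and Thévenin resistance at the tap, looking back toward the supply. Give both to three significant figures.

V_th is the open-circuit tap voltage: 25.3 × 5260/(661 + 5260) = 22.5 V.
With the supply zeroed, Ra and Rb appear in parallel from the tap: R_th = Ra‖Rb = (661 × 5260)/5921 = 587 Ω.

V_th = 22.5 V, R_th = 587 Ω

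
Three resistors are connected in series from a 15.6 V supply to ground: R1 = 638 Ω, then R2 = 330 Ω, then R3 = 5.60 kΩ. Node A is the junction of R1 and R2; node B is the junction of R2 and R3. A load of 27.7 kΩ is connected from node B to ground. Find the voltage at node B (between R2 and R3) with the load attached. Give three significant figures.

V ≈ 12.9 V

At node B, R3 is in parallel with the load: R3‖R_L = 4658 Ω.
Below node A the resistance is R2 + (R3‖R_L) = 4988 Ω, so V_A = 15.6 × 4988/5626 = 13.83 V.
Then V_B = V_A × (R3‖R_L)/(R2 + R3‖R_L) = 13.83 × 4658/4988 = 12.9 V.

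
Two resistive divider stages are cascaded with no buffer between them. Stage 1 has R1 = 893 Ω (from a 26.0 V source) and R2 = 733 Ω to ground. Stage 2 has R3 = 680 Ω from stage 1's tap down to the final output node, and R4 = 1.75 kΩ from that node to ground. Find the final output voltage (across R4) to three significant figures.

Stage 2 presents R3+R4 = 2430 Ω as a load on stage 1's tap.
Stage 1's lower leg becomes R2‖(R3+R4) = 563.1 Ω, so V_mid = 26.0 × 563.1/1456 = 10.06 V.
Stage 2 is itself unloaded: V_out = V_mid × R4/(R3+R4) = 10.06 × 1750/2430 = 7.24 V.

V_out ≈ 7.24 V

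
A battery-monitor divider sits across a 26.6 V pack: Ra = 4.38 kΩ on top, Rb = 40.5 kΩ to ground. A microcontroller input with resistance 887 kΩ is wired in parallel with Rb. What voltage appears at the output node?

The load sits in parallel with Rb: Rb‖R_L = (40.5 × 887) / (40.5 + 887) = 38.73 kΩ.
V_out = 26.6 × 38.73 / (4.38 + 38.73) = 26.6 × 38.73/43.11 = 23.9 V.

V_out ≈ 23.9 V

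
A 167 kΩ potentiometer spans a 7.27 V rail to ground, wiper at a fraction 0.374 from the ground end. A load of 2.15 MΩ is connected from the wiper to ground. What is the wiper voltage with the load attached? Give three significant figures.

The wiper splits the pot into (1−α)R = 104.5 kΩ above and αR = 62.46 kΩ below.
Lower section ‖ load = 60.69 kΩ.
V_wiper = 7.27 × 60.69/(104.5 + 60.69) = 2.67 V.

V ≈ 2.67 V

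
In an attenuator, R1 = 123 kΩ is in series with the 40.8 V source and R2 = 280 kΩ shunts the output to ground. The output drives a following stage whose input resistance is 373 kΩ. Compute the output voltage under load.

The load sits in parallel with R2: R2‖R_L = (280 × 373) / (280 + 373) = 159.9 kΩ.
V_out = 40.8 × 159.9 / (123 + 159.9) = 40.8 × 159.9/282.9 = 23.1 V.

V_out ≈ 23.1 V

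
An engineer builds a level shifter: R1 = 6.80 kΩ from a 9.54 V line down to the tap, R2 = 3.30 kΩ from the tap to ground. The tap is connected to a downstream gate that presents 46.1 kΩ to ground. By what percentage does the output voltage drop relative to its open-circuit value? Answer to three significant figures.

The divider's output (Thévenin) resistance is R1‖R2 = 2.222 kΩ.
Fractional drop under load = R_th/(R_th + R_L) = 2.222 / (2.222 + 46.1) = 0.04598.
So the output falls by 4.60 %.

4.60 %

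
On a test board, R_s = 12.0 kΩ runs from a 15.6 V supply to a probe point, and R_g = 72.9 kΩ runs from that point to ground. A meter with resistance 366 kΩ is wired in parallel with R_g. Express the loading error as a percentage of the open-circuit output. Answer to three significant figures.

The divider's output (Thévenin) resistance is R_s‖R_g = 10.30 kΩ.
Fractional drop under load = R_th/(R_th + R_L) = 10.30 / (10.30 + 366) = 0.02738.
So the output falls by 2.74 %.

2.74 %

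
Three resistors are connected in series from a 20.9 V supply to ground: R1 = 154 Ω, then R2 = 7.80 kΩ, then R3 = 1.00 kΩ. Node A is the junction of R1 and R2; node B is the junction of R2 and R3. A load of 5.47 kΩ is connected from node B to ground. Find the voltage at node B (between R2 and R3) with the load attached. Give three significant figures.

V ≈ 2.01 V

At node B, R3 is in parallel with the load: R3‖R_L = 845.4 Ω.
Below node A the resistance is R2 + (R3‖R_L) = 8645 Ω, so V_A = 20.9 × 8645/8799 = 20.53 V.
Then V_B = V_A × (R3‖R_L)/(R2 + R3‖R_L) = 20.53 × 845.4/8645 = 2.01 V.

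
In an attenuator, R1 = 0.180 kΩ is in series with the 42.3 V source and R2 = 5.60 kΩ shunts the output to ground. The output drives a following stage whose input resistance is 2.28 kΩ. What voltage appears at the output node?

V_out ≈ 38.1 V

The load sits in parallel with R2: R2‖R_L = (5600 × 2280) / (5600 + 2280) = 1620 Ω.
V_out = 42.3 × 1620 / (180 + 1620) = 42.3 × 1620/1800 = 38.1 V.
(Unloaded it would have been 41.0 V.)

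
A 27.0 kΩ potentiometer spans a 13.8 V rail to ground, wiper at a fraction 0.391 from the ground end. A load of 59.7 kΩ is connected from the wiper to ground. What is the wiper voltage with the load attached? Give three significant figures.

V ≈ 4.87 V

The wiper splits the pot into (1−α)R = 16.44 kΩ above and αR = 10.56 kΩ below.
Lower section ‖ load = 8.971 kΩ.
V_wiper = 13.8 × 8.971/(16.44 + 8.971) = 4.87 V.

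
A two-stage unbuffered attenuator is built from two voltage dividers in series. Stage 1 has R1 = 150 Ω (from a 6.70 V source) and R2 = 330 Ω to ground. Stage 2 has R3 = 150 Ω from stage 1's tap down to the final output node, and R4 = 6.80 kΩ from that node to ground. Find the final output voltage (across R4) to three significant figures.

Stage 2 presents R3+R4 = 6950 Ω as a load on stage 1's tap.
Stage 1's lower leg becomes R2‖(R3+R4) = 315.0 Ω, so V_mid = 6.70 × 315.0/465.0 = 4.539 V.
Stage 2 is itself unloaded: V_out = V_mid × R4/(R3+R4) = 4.539 × 6800/6950 = 4.44 V.

V_out ≈ 4.44 V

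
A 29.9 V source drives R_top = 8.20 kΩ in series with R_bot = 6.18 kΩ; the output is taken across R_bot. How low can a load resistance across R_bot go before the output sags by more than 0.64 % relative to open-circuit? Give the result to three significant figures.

R_L(min) ≈ 547 kΩ

Output resistance R_th = R_top‖R_bot = (8.20 × 6.18)/14.38 = 3.524 kΩ.
The fractional drop is R_th/(R_th + R_L); requiring this ≤ 0.00640 gives R_L ≥ R_th(1/0.00640 − 1) = 3.524 × 155.2 = 547 kΩ.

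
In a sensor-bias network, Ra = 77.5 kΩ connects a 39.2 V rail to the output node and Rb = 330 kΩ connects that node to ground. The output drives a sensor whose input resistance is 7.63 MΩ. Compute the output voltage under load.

The load sits in parallel with Rb: Rb‖R_L = (330 × 7630) / (330 + 7630) = 316.3 kΩ.
V_out = 39.2 × 316.3 / (77.5 + 316.3) = 39.2 × 316.3/393.8 = 31.5 V.
(Unloaded it would have been 31.7 V.)

V_out ≈ 31.5 V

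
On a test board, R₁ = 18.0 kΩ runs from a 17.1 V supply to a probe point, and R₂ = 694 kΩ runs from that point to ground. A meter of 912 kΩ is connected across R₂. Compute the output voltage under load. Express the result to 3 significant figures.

The load sits in parallel with R₂: R₂‖R_L = (694 × 912) / (694 + 912) = 394.1 kΩ.
V_out = 17.1 × 394.1 / (18.0 + 394.1) = 17.1 × 394.1/412.1 = 16.4 V.

V_out ≈ 16.4 V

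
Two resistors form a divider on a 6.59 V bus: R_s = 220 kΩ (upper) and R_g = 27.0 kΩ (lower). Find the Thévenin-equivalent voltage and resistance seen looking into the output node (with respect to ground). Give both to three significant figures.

V_th = 0.720 V, R_th = 24.0 kΩ

V_th is the open-circuit tap voltage: 6.59 × 27.0/(220 + 27.0) = 0.720 V.
With the supply zeroed, R_s and R_g appear in parallel from the tap: R_th = R_s‖R_g = (220 × 27.0)/247.0 = 24.0 kΩ.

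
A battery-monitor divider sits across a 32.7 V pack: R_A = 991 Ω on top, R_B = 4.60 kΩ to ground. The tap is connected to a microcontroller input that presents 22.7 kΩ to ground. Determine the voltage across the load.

The load sits in parallel with R_B: R_B‖R_L = (4600 × 22700) / (4600 + 22700) = 3825 Ω.
V_out = 32.7 × 3825 / (991 + 3825) = 32.7 × 3825/4816 = 26.0 V.

V_out ≈ 26.0 V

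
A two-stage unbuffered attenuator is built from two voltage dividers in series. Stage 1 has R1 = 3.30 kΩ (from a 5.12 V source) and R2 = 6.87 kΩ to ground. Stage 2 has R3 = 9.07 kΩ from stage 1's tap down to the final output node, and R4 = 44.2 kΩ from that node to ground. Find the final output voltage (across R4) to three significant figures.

Stage 2 presents R3+R4 = 53.27 kΩ as a load on stage 1's tap.
Stage 1's lower leg becomes R2‖(R3+R4) = 6.085 kΩ, so V_mid = 5.12 × 6.085/9.385 = 3.320 V.
Stage 2 is itself unloaded: V_out = V_mid × R4/(R3+R4) = 3.320 × 44.2/53.27 = 2.75 V.

V_out ≈ 2.75 V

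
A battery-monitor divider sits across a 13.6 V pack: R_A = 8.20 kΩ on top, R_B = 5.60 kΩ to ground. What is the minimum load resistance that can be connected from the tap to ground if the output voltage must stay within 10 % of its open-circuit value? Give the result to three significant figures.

Output resistance R_th = R_A‖R_B = (8.20 × 5.60)/13.80 = 3.328 kΩ.
The fractional drop is R_th/(R_th + R_L); requiring this ≤ 0.100 gives R_L ≥ R_th(1/0.100 − 1) = 3.328 × 9.000 = 29.9 kΩ.

R_L(min) ≈ 29.9 kΩ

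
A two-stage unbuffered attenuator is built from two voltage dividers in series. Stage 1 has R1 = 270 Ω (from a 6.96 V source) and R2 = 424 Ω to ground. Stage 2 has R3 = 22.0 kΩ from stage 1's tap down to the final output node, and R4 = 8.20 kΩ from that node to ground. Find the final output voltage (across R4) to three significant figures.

Stage 2 presents R3+R4 = 30200 Ω as a load on stage 1's tap.
Stage 1's lower leg becomes R2‖(R3+R4) = 418.1 Ω, so V_mid = 6.96 × 418.1/688.1 = 4.229 V.
Stage 2 is itself unloaded: V_out = V_mid × R4/(R3+R4) = 4.229 × 8200/30200 = 1.15 V.

V_out ≈ 1.15 V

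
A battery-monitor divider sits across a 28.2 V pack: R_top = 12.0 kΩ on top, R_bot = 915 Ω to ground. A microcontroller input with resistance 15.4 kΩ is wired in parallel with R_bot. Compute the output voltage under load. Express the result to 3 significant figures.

V_out ≈ 1.89 V

The load sits in parallel with R_bot: R_bot‖R_L = (915 × 15400) / (915 + 15400) = 863.7 Ω.
V_out = 28.2 × 863.7 / (12000 + 863.7) = 28.2 × 863.7/12860 = 1.89 V.
(Unloaded it would have been 2.00 V.)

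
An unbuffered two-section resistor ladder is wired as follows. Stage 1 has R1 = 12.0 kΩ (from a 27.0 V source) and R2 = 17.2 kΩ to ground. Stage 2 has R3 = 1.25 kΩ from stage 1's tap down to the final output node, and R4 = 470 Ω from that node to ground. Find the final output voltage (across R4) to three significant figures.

V_out ≈ 0.851 V

Stage 2 presents R3+R4 = 1720 Ω as a load on stage 1's tap.
Stage 1's lower leg becomes R2‖(R3+R4) = 1564 Ω, so V_mid = 27.0 × 1564/13560 = 3.113 V.
Stage 2 is itself unloaded: V_out = V_mid × R4/(R3+R4) = 3.113 × 470/1720 = 0.851 V.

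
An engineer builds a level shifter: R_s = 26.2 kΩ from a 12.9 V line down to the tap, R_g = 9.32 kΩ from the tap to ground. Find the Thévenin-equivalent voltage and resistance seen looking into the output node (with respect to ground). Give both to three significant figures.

V_th is the open-circuit tap voltage: 12.9 × 9.32/(26.2 + 9.32) = 3.38 V.
With the supply zeroed, R_s and R_g appear in parallel from the tap: R_th = R_s‖R_g = (26.2 × 9.32)/35.52 = 6.87 kΩ.

V_th = 3.38 V, R_th = 6.87 kΩ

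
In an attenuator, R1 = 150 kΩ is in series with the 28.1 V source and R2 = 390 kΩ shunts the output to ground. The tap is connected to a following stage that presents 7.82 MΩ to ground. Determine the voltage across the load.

The load sits in parallel with R2: R2‖R_L = (390 × 7820) / (390 + 7820) = 371.5 kΩ.
V_out = 28.1 × 371.5 / (150 + 371.5) = 28.1 × 371.5/521.5 = 20.0 V.
(Unloaded it would have been 20.3 V.)

V_out ≈ 20.0 V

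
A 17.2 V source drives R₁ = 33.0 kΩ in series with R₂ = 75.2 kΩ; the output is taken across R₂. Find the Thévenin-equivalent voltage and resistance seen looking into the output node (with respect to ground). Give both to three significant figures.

V_th is the open-circuit tap voltage: 17.2 × 75.2/(33.0 + 75.2) = 12.0 V.
With the supply zeroed, R₁ and R₂ appear in parallel from the tap: R_th = R₁‖R₂ = (33.0 × 75.2)/108.2 = 22.9 kΩ.

V_th = 12.0 V, R_th = 22.9 kΩ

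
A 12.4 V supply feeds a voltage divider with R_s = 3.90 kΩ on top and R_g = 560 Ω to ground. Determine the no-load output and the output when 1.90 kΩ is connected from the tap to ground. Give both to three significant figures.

Unloaded: 1.56 V; loaded: 1.24 V

Open-circuit: V = 12.4 × 560/(3900 + 560) = 1.56 V.
With the load, R_g becomes R_g‖R_L = 432.5 Ω, so V = 12.4 × 432.5/4333 = 1.24 V.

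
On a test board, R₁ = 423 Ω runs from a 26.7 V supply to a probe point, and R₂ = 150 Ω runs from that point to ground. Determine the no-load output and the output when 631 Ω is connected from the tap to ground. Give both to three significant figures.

Unloaded: 6.99 V; loaded: 5.95 V

Open-circuit: V = 26.7 × 150/(423 + 150) = 6.99 V.
With the load, R₂ becomes R₂‖R_L = 121.2 Ω, so V = 26.7 × 121.2/544.2 = 5.95 V.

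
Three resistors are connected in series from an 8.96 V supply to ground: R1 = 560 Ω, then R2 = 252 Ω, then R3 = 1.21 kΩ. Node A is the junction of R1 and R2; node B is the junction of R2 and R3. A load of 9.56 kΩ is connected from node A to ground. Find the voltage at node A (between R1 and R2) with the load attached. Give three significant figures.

V ≈ 6.22 V

Below node A the series string R2+R3 = 1462 Ω sits in parallel with the 9560 Ω load: 1268 Ω.
V_A = 8.96 × 1268/(560 + 1268) = 6.22 V.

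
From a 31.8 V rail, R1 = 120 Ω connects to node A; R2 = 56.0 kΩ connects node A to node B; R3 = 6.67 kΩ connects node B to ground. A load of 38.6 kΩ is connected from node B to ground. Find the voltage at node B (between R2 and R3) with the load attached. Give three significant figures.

At node B, R3 is in parallel with the load: R3‖R_L = 5687 Ω.
Below node A the resistance is R2 + (R3‖R_L) = 61690 Ω, so V_A = 31.8 × 61690/61810 = 31.74 V.
Then V_B = V_A × (R3‖R_L)/(R2 + R3‖R_L) = 31.74 × 5687/61690 = 2.93 V.

V ≈ 2.93 V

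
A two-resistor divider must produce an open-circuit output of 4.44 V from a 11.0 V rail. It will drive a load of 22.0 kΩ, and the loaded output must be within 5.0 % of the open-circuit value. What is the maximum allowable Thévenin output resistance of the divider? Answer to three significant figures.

R_th ≤ 1.16 kΩ

Loading drop = R_th/(R_th + R_L) ≤ 0.0500, so R_th ≤ R_L · ε/(1−ε) = 22.0 kΩ × 0.0500/0.9500 = 1.16 kΩ.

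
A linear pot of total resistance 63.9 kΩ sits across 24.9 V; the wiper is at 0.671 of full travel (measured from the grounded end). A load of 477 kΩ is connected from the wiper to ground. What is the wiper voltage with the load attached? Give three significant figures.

V ≈ 16.2 V

The wiper splits the pot into (1−α)R = 21.02 kΩ above and αR = 42.88 kΩ below.
Lower section ‖ load = 39.34 kΩ.
V_wiper = 24.9 × 39.34/(21.02 + 39.34) = 16.2 V.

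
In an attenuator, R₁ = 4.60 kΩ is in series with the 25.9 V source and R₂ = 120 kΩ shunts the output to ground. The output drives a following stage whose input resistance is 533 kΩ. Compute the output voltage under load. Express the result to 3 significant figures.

V_out ≈ 24.7 V

The load sits in parallel with R₂: R₂‖R_L = (120 × 533) / (120 + 533) = 97.95 kΩ.
V_out = 25.9 × 97.95 / (4.60 + 97.95) = 25.9 × 97.95/102.5 = 24.7 V.
(Unloaded it would have been 24.9 V.)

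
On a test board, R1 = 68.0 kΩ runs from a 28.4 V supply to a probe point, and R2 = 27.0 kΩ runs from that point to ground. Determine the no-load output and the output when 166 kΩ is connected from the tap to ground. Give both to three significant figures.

Open-circuit: V = 28.4 × 27.0/(68.0 + 27.0) = 8.07 V.
With the load, R2 becomes R2‖R_L = 23.22 kΩ, so V = 28.4 × 23.22/91.22 = 7.23 V.

Unloaded: 8.07 V; loaded: 7.23 V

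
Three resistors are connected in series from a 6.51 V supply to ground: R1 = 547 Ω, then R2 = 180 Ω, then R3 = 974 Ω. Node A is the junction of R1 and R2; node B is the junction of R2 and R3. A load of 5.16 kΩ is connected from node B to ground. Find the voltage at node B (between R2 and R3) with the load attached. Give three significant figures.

At node B, R3 is in parallel with the load: R3‖R_L = 819.3 Ω.
Below node A the resistance is R2 + (R3‖R_L) = 999.3 Ω, so V_A = 6.51 × 999.3/1546 = 4.207 V.
Then V_B = V_A × (R3‖R_L)/(R2 + R3‖R_L) = 4.207 × 819.3/999.3 = 3.45 V.

V ≈ 3.45 V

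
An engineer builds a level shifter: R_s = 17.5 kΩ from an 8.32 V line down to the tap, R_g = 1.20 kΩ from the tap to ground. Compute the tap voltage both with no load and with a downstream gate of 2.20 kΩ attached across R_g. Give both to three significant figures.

Open-circuit: V = 8.32 × 1.20/(17.5 + 1.20) = 0.534 V.
With the load, R_g becomes R_g‖R_L = 0.7765 kΩ, so V = 8.32 × 0.7765/18.28 = 0.353 V.

Unloaded: 0.534 V; loaded: 0.353 V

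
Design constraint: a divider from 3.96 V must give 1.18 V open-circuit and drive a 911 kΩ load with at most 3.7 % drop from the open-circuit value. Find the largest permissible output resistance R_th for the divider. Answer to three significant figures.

R_th ≤ 35.0 kΩ

Loading drop = R_th/(R_th + R_L) ≤ 0.0370, so R_th ≤ R_L · ε/(1−ε) = 911 kΩ × 0.0370/0.9630 = 35.0 kΩ.
(Any R1, R2 with R2/(R1+R2) = 0.298 and R1‖R2 ≤ 35.0 kΩ will meet the spec.)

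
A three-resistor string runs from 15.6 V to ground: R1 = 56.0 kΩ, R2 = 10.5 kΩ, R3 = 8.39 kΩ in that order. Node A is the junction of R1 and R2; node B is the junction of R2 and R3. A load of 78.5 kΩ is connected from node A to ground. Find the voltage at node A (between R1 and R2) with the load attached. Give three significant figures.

V ≈ 3.33 V

Below node A the series string R2+R3 = 18.89 kΩ sits in parallel with the 78.5 kΩ load: 15.23 kΩ.
V_A = 15.6 × 15.23/(56.0 + 15.23) = 3.33 V.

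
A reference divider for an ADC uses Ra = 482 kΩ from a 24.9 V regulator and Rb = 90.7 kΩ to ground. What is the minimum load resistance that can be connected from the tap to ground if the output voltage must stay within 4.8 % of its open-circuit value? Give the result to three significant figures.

Output resistance R_th = Ra‖Rb = (482 × 90.7)/572.7 = 76.34 kΩ.
The fractional drop is R_th/(R_th + R_L); requiring this ≤ 0.0480 gives R_L ≥ R_th(1/0.0480 − 1) = 76.34 × 19.83 = 1.51 MΩ.

R_L(min) ≈ 1.51 MΩ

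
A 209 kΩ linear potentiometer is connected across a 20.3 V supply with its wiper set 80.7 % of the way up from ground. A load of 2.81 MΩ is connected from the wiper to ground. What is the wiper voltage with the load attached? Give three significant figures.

The wiper splits the pot into (1−α)R = 40.34 kΩ above and αR = 168.7 kΩ below.
Lower section ‖ load = 159.1 kΩ.
V_wiper = 20.3 × 159.1/(40.34 + 159.1) = 16.2 V.

V ≈ 16.2 V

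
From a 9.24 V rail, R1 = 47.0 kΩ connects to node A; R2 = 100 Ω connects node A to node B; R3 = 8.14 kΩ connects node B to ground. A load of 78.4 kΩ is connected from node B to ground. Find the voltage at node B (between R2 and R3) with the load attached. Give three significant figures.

V ≈ 1.25 V

At node B, R3 is in parallel with the load: R3‖R_L = 7374 Ω.
Below node A the resistance is R2 + (R3‖R_L) = 7474 Ω, so V_A = 9.24 × 7474/54470 = 1.268 V.
Then V_B = V_A × (R3‖R_L)/(R2 + R3‖R_L) = 1.268 × 7374/7474 = 1.25 V.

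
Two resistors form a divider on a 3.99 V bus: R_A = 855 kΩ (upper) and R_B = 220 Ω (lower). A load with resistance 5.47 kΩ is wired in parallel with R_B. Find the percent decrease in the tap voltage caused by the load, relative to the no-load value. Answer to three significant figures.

The divider's output (Thévenin) resistance is R_A‖R_B = 219.9 Ω.
Fractional drop under load = R_th/(R_th + R_L) = 219.9 / (219.9 + 5470) = 0.03865.
So the output falls by 3.87 %.

3.87 %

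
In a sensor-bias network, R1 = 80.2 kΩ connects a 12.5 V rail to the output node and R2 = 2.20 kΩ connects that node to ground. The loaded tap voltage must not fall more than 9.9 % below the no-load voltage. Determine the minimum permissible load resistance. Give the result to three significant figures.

R_L(min) ≈ 19.5 kΩ

Output resistance R_th = R1‖R2 = (80.2 × 2.20)/82.40 = 2.141 kΩ.
The fractional drop is R_th/(R_th + R_L); requiring this ≤ 0.0990 gives R_L ≥ R_th(1/0.0990 − 1) = 2.141 × 9.101 = 19.5 kΩ.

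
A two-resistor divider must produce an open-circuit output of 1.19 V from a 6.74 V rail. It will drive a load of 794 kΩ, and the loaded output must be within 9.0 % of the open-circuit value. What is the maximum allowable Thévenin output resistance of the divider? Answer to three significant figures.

Loading drop = R_th/(R_th + R_L) ≤ 0.0900, so R_th ≤ R_L · ε/(1−ε) = 794 kΩ × 0.0900/0.9100 = 78.5 kΩ.
(Any R1, R2 with R2/(R1+R2) = 0.177 and R1‖R2 ≤ 78.5 kΩ will meet the spec.)

R_th ≤ 78.5 kΩ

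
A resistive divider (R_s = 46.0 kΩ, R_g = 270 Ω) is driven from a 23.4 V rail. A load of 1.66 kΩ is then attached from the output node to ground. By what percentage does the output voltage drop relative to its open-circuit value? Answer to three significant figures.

Unloaded V = 23.4 × 270/46270 = 0.13655 V.
Loaded: R_g‖R_L = 232.2 Ω, giving V = 23.4 × 232.2/46230 = 0.11754 V.
Drop = (0.13655 − 0.11754) / 0.13655 = 13.9 %.

13.9 %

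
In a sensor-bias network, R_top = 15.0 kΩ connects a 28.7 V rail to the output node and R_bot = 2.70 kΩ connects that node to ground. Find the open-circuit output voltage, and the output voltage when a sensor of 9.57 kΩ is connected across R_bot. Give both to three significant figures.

Unloaded: 4.38 V; loaded: 3.53 V

Open-circuit: V = 28.7 × 2.70/(15.0 + 2.70) = 4.38 V.
With the load, R_bot becomes R_bot‖R_L = 2.106 kΩ, so V = 28.7 × 2.106/17.11 = 3.53 V.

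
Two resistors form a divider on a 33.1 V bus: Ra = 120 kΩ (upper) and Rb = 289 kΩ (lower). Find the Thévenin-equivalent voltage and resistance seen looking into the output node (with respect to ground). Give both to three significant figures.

V_th = 23.4 V, R_th = 84.8 kΩ

V_th is the open-circuit tap voltage: 33.1 × 289/(120 + 289) = 23.4 V.
With the supply zeroed, Ra and Rb appear in parallel from the tap: R_th = Ra‖Rb = (120 × 289)/409.0 = 84.8 kΩ.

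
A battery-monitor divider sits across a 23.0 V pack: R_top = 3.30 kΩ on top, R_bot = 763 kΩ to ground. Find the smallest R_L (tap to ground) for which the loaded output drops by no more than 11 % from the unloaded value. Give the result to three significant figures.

Output resistance R_th = R_top‖R_bot = (3.30 × 763)/766.3 = 3.286 kΩ.
The fractional drop is R_th/(R_th + R_L); requiring this ≤ 0.110 gives R_L ≥ R_th(1/0.110 − 1) = 3.286 × 8.091 = 26.6 kΩ.

R_L(min) ≈ 26.6 kΩ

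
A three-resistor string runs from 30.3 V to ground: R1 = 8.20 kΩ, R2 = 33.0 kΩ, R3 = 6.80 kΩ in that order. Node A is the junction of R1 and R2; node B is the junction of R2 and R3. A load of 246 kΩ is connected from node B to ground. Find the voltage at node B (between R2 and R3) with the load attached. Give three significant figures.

At node B, R3 is in parallel with the load: R3‖R_L = 6.617 kΩ.
Below node A the resistance is R2 + (R3‖R_L) = 39.62 kΩ, so V_A = 30.3 × 39.62/47.82 = 25.10 V.
Then V_B = V_A × (R3‖R_L)/(R2 + R3‖R_L) = 25.10 × 6.617/39.62 = 4.19 V.

V ≈ 4.19 V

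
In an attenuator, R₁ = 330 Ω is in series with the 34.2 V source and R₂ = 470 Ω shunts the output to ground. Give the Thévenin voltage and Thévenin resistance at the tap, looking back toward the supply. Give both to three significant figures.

V_th is the open-circuit tap voltage: 34.2 × 470/(330 + 470) = 20.1 V.
With the supply zeroed, R₁ and R₂ appear in parallel from the tap: R_th = R₁‖R₂ = (330 × 470)/800.0 = 194 Ω.

V_th = 20.1 V, R_th = 194 Ω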